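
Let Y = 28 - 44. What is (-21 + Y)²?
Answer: 1369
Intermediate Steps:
Y = -16
(-21 + Y)² = (-21 - 16)² = (-37)² = 1369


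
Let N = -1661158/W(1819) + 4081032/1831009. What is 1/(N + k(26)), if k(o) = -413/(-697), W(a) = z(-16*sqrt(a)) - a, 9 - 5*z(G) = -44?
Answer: 5769760207233/5316258421876276 ≈ 0.0010853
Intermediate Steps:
z(G) = 53/5 (z(G) = 9/5 - 1/5*(-44) = 9/5 + 44/5 = 53/5)
W(a) = 53/5 - a
k(o) = 413/697 (k(o) = -413*(-1/697) = 413/697)
N = 7622438466727/8277991689 (N = -1661158/(53/5 - 1*1819) + 4081032/1831009 = -1661158/(53/5 - 1819) + 4081032*(1/1831009) = -1661158/(-9042/5) + 4081032/1831009 = -1661158*(-5/9042) + 4081032/1831009 = 4152895/4521 + 4081032/1831009 = 7622438466727/8277991689 ≈ 920.81)
1/(N + k(26)) = 1/(7622438466727/8277991689 + 413/697) = 1/(5316258421876276/5769760207233) = 5769760207233/5316258421876276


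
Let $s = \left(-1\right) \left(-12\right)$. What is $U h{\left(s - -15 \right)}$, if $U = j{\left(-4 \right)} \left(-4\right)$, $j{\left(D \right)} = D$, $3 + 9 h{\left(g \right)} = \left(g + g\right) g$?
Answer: $\frac{7760}{3} \approx 2586.7$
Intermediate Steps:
$s = 12$
$h{\left(g \right)} = - \frac{1}{3} + \frac{2 g^{2}}{9}$ ($h{\left(g \right)} = - \frac{1}{3} + \frac{\left(g + g\right) g}{9} = - \frac{1}{3} + \frac{2 g g}{9} = - \frac{1}{3} + \frac{2 g^{2}}{9}$)
$U = 16$ ($U = \left(-4\right) \left(-4\right) = 16$)
$U h{\left(s - -15 \right)} = 16 \left(- \frac{1}{3} + \frac{2 \left(12 - -15\right)^{2}}{9}\right) = 16 \left(- \frac{1}{3} + \frac{2 \left(12 + 15\right)^{2}}{9}\right) = 16 \left(- \frac{1}{3} + \frac{2 \cdot 27^{2}}{9}\right) = 16 \left(- \frac{1}{3} + \frac{2}{9} \cdot 729\right) = 16 \left(- \frac{1}{3} + 162\right) = 16 \cdot \frac{485}{3} = \frac{7760}{3}$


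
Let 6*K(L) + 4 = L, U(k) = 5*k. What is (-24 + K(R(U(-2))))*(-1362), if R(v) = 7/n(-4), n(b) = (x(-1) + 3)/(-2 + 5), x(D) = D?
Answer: 62425/2 ≈ 31213.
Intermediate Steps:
n(b) = 2/3 (n(b) = (-1 + 3)/(-2 + 5) = 2/3)
R(v) = 21/2 (R(v) = 7/(2/3) = 7*(3/2) = 21/2)
K(L) = -2/3 + L/6
(-24 + K(R(U(-2))))*(-1362) = (-24 + (-2/3 + (1/6)*(21/2)))*(-1362) = (-24 + (-2/3 + 7/4))*(-1362) = (-24 + 13/12)*(-1362) = -275/12*(-1362) = 62425/2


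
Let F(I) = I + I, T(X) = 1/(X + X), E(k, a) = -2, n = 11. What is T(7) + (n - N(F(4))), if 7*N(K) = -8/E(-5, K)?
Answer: 21/2 ≈ 10.500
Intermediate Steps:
T(X) = 1/(2*X)
F(I) = 2*I
N(K) = 4/7 (N(K) = (-8/(-2))/7 = (-8*(-1/2))/7 = (1/7)*4 = 4/7)
T(7) + (n - N(F(4))) = (1/2)/7 + (11 - 1*4/7) = (1/2)*(1/7) + (11 - 4/7) = 1/14 + 73/7 = 21/2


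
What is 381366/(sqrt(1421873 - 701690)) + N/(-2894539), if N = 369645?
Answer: -369645/2894539 + 127122*sqrt(720183)/240061 ≈ 449.26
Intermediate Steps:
381366/(sqrt(1421873 - 701690)) + N/(-2894539) = 381366/(sqrt(1421873 - 701690)) + 369645/(-2894539) = 381366/(sqrt(720183)) + 369645*(-1/2894539) = 381366*(sqrt(720183)/720183) - 369645/2894539 = 127122*sqrt(720183)/240061 - 369645/2894539 = -369645/2894539 + 127122*sqrt(720183)/240061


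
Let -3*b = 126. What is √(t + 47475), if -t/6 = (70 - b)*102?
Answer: 3*I*√2341 ≈ 145.15*I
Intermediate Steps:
b = -42 (b = -⅓*126 = -42)
t = -68544 (t = -6*(70 - 1*(-42))*102 = -6*(70 + 42)*102 = -672*102 = -6*11424 = -68544)
√(t + 47475) = √(-68544 + 47475) = √(-21069) = 3*I*√2341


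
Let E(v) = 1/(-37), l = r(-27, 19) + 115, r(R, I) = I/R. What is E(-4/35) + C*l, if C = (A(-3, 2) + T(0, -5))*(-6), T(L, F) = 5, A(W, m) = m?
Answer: -1598557/333 ≈ -4800.5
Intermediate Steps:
l = 3086/27 (l = 19/(-27) + 115 = 19*(-1/27) + 115 = -19/27 + 115 = 3086/27 ≈ 114.30)
C = -42 (C = (2 + 5)*(-6) = 7*(-6) = -42)
E(v) = -1/37
E(-4/35) + C*l = -1/37 - 42*3086/27 = -1/37 - 43204/9 = -1598557/333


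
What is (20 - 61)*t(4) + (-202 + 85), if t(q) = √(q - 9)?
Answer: -117 - 41*I*√5 ≈ -117.0 - 91.679*I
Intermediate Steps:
t(q) = √(-9 + q)
(20 - 61)*t(4) + (-202 + 85) = (20 - 61)*√(-9 + 4) + (-202 + 85) = -41*I*√5 - 117 = -117 - 41*I*√5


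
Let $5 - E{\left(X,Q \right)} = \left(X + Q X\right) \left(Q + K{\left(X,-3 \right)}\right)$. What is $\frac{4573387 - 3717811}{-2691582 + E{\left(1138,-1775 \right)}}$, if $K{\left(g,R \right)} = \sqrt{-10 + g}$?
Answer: $- \frac{1022722147857384}{4285131040593053699} - \frac{1151498063808 \sqrt{282}}{4285131040593053699} \approx -0.00024318$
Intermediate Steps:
$E{\left(X,Q \right)} = 5 - \left(Q + \sqrt{-10 + X}\right) \left(X + Q X\right)$ ($E{\left(X,Q \right)} = 5 - \left(X + Q X\right) \left(Q + \sqrt{-10 + X}\right) = 5 - \left(Q + \sqrt{-10 + X}\right) \left(X + Q X\right)$)
$\frac{4573387 - 3717811}{-2691582 + E{\left(1138,-1775 \right)}} = \frac{4573387 - 3717811}{-2691582 - \left(-5 - 2019950 + 3585411250 + 1138 \sqrt{-10 + 1138} - 2019950 \sqrt{-10 + 1138}\right)} = \frac{855576}{-2691582 - \left(-2019955 + 3585411250 + 2276 \sqrt{282} - 2019950 \sqrt{1128}\right)} = \frac{855576}{-2691582 - \left(3583391295 - 2019950 \cdot 2 \sqrt{282} + 1138 \cdot 2 \sqrt{282}\right)} = \frac{855576}{-2691582 + \left(5 + 2019950 - 3585411250 - 2276 \sqrt{282} + 4039900 \sqrt{282}\right)} = \frac{855576}{-2691582 - \left(3583391295 - 4037624 \sqrt{282}\right)} = \frac{855576}{-3586082877 + 4037624 \sqrt{282}}$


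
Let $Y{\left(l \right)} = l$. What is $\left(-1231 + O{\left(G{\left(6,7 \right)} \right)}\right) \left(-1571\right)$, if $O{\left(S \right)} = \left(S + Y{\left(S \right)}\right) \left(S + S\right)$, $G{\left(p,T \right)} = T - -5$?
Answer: $1029005$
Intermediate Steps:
$G{\left(p,T \right)} = 5 + T$ ($G{\left(p,T \right)} = T + 5 = 5 + T$)
$O{\left(S \right)} = 4 S^{2}$ ($O{\left(S \right)} = \left(S + S\right) \left(S + S\right) = 2 S 2 S = 4 S^{2}$)
$\left(-1231 + O{\left(G{\left(6,7 \right)} \right)}\right) \left(-1571\right) = \left(-1231 + 4 \left(5 + 7\right)^{2}\right) \left(-1571\right) = \left(-1231 + 4 \cdot 12^{2}\right) \left(-1571\right) = \left(-1231 + 4 \cdot 144\right) \left(-1571\right) = \left(-1231 + 576\right) \left(-1571\right) = \left(-655\right) \left(-1571\right) = 1029005$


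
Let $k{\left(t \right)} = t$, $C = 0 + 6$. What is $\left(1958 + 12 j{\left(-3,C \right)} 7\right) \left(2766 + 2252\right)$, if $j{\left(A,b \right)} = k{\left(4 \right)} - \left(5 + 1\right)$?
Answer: $8982220$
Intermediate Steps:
$C = 6$
$j{\left(A,b \right)} = -2$ ($j{\left(A,b \right)} = 4 - \left(5 + 1\right) = 4 - 6 = -2$)
$\left(1958 + 12 j{\left(-3,C \right)} 7\right) \left(2766 + 2252\right) = \left(1958 + 12 \left(-2\right) 7\right) \left(2766 + 2252\right) = \left(1958 - 168\right) 5018 = 1790 \cdot 5018 = 8982220$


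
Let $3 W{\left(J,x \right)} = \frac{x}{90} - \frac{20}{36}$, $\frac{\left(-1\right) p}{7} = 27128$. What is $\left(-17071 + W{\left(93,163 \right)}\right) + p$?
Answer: $- \frac{55880977}{270} \approx -2.0697 \cdot 10^{5}$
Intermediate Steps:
$p = -189896$ ($p = \left(-7\right) 27128 = -189896$)
$W{\left(J,x \right)} = - \frac{5}{27} + \frac{x}{270}$ ($W{\left(J,x \right)} = \frac{\frac{x}{90} - \frac{20}{36}}{3} = \frac{x \frac{1}{90} - \frac{5}{9}}{3} = \frac{\frac{x}{90} - \frac{5}{9}}{3} = \frac{- \frac{5}{9} + \frac{x}{90}}{3} = - \frac{5}{27} + \frac{x}{270}$)
$\left(-17071 + W{\left(93,163 \right)}\right) + p = \left(-17071 + \left(- \frac{5}{27} + \frac{1}{270} \cdot 163\right)\right) - 189896 = \left(-17071 + \left(- \frac{5}{27} + \frac{163}{270}\right)\right) - 189896 = \left(-17071 + \frac{113}{270}\right) - 189896 = - \frac{4609057}{270} - 189896 = - \frac{55880977}{270}$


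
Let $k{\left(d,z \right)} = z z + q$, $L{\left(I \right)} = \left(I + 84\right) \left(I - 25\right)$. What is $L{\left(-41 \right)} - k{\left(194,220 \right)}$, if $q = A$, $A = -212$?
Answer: $-51026$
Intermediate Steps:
$L{\left(I \right)} = \left(-25 + I\right) \left(84 + I\right)$ ($L{\left(I \right)} = \left(84 + I\right) \left(-25 + I\right) = \left(-25 + I\right) \left(84 + I\right)$)
$q = -212$
$k{\left(d,z \right)} = -212 + z^{2}$ ($k{\left(d,z \right)} = z z - 212 = z^{2} - 212 = -212 + z^{2}$)
$L{\left(-41 \right)} - k{\left(194,220 \right)} = \left(-2100 + \left(-41\right)^{2} + 59 \left(-41\right)\right) - \left(-212 + 220^{2}\right) = \left(-2100 + 1681 - 2419\right) - \left(-212 + 48400\right) = -2838 - 48188 = -51026$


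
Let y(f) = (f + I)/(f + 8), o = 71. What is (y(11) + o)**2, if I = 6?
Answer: 1865956/361 ≈ 5168.9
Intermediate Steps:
y(f) = (6 + f)/(8 + f) (y(f) = (f + 6)/(f + 8) = (6 + f)/(8 + f))
(y(11) + o)**2 = ((6 + 11)/(8 + 11) + 71)**2 = (17/19 + 71)**2 = (1366/19)**2 = 1865956/361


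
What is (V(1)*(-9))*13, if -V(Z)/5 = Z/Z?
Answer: 585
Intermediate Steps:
V(Z) = -5 (V(Z) = -5*Z/Z = -5*1 = -5)
(V(1)*(-9))*13 = -5*(-9)*13 = 45*13 = 585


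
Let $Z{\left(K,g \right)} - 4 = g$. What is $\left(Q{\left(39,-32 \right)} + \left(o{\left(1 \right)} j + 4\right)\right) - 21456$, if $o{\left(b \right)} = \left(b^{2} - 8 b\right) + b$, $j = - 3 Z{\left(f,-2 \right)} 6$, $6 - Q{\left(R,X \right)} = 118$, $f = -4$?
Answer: $-21348$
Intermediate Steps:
$Z{\left(K,g \right)} = 4 + g$
$Q{\left(R,X \right)} = -112$ ($Q{\left(R,X \right)} = 6 - 118 = -112$)
$j = -36$ ($j = - 3 \left(4 - 2\right) 6 = \left(-3\right) 2 \cdot 6 = \left(-6\right) 6 = -36$)
$o{\left(b \right)} = b^{2} - 7 b$
$\left(Q{\left(39,-32 \right)} + \left(o{\left(1 \right)} j + 4\right)\right) - 21456 = \left(-112 + \left(1 \left(-7 + 1\right) \left(-36\right) + 4\right)\right) - 21456 = \left(-112 + \left(1 \left(-6\right) \left(-36\right) + 4\right)\right) - 21456 = \left(-112 + \left(\left(-6\right) \left(-36\right) + 4\right)\right) - 21456 = \left(-112 + \left(216 + 4\right)\right) - 21456 = \left(-112 + 220\right) - 21456 = 108 - 21456 = -21348$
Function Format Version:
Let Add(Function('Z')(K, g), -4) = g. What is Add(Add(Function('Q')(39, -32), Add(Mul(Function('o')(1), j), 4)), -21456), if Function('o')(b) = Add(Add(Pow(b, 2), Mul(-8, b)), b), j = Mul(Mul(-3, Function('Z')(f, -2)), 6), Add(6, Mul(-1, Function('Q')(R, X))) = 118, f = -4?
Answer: -21348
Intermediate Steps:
Function('Z')(K, g) = Add(4, g)
Function('Q')(R, X) = -112 (Function('Q')(R, X) = Add(6, Mul(-1, 118)) = Add(6, -118) = -112)
j = -36 (j = Mul(Mul(-3, Add(4, -2)), 6) = Mul(Mul(-3, 2), 6) = Mul(-6, 6) = -36)
Function('o')(b) = Add(Pow(b, 2), Mul(-7, b))
Add(Add(Function('Q')(39, -32), Add(Mul(Function('o')(1), j), 4)), -21456) = Add(Add(-112, Add(Mul(Mul(1, Add(-7, 1)), -36), 4)), -21456) = Add(Add(-112, Add(Mul(Mul(1, -6), -36), 4)), -21456) = Add(Add(-112, Add(Mul(-6, -36), 4)), -21456) = Add(Add(-112, Add(216, 4)), -21456) = Add(Add(-112, 220), -21456) = Add(108, -21456) = -21348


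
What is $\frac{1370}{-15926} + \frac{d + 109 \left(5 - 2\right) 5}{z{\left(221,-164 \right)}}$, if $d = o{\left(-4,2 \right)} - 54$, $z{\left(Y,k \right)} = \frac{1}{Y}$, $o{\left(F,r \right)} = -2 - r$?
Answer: $\frac{2775240186}{7963} \approx 3.4852 \cdot 10^{5}$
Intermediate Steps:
$d = -58$ ($d = \left(-2 - 2\right) - 54 = -4 - 54 = -58$)
$\frac{1370}{-15926} + \frac{d + 109 \left(5 - 2\right) 5}{z{\left(221,-164 \right)}} = \frac{1370}{-15926} + \frac{-58 + 109 \left(5 - 2\right) 5}{\frac{1}{221}} = 1370 \left(- \frac{1}{15926}\right) + \left(-58 + 109 \cdot 3 \cdot 5\right) \frac{1}{\frac{1}{221}} = - \frac{685}{7963} + \left(-58 + 109 \cdot 15\right) 221 = - \frac{685}{7963} + \left(-58 + 1635\right) 221 = - \frac{685}{7963} + 1577 \cdot 221 = - \frac{685}{7963} + 348517 = \frac{2775240186}{7963}$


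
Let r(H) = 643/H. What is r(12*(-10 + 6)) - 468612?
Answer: -22494019/48 ≈ -4.6863e+5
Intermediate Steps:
r(12*(-10 + 6)) - 468612 = 643/((12*(-10 + 6))) - 468612 = 643/((12*(-4))) - 468612 = 643/(-48) - 468612 = 643*(-1/48) - 468612 = -643/48 - 468612 = -22494019/48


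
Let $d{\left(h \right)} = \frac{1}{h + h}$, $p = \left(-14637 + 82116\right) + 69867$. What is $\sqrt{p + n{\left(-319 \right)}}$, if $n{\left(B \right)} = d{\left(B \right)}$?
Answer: $\frac{\sqrt{55905864586}}{638} \approx 370.6$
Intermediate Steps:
$p = 137346$ ($p = 67479 + 69867 = 137346$)
$d{\left(h \right)} = \frac{1}{2 h}$
$n{\left(B \right)} = \frac{1}{2 B}$
$\sqrt{p + n{\left(-319 \right)}} = \sqrt{137346 + \frac{1}{2 \left(-319\right)}} = \sqrt{137346 + \frac{1}{2} \left(- \frac{1}{319}\right)} = \sqrt{137346 - \frac{1}{638}} = \sqrt{\frac{87626747}{638}} = \frac{\sqrt{55905864586}}{638}$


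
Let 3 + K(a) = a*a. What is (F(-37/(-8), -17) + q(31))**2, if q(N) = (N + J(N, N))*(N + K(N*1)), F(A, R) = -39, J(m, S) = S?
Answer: 3755115841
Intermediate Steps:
K(a) = -3 + a**2 (K(a) = -3 + a*a = -3 + a**2)
q(N) = 2*N*(-3 + N + N**2) (q(N) = (N + N)*(N + (-3 + (N*1)**2)) = (2*N)*(N + (-3 + N**2)) = (2*N)*(-3 + N + N**2) = 2*N*(-3 + N + N**2))
(F(-37/(-8), -17) + q(31))**2 = (-39 + 2*31*(-3 + 31 + 31**2))**2 = (-39 + 2*31*(-3 + 31 + 961))**2 = (-39 + 2*31*989)**2 = (-39 + 61318)**2 = 61279**2 = 3755115841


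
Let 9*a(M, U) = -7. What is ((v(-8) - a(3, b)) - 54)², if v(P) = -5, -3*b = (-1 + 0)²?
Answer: 274576/81 ≈ 3389.8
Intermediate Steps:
b = -⅓ (b = -(-1 + 0)²/3 = -⅓*(-1)² = -⅓*1 = -⅓ ≈ -0.33333)
a(M, U) = -7/9 (a(M, U) = (⅑)*(-7) = -7/9)
((v(-8) - a(3, b)) - 54)² = ((-5 - 1*(-7/9)) - 54)² = ((-5 + 7/9) - 54)² = (-38/9 - 54)² = (-524/9)² = 274576/81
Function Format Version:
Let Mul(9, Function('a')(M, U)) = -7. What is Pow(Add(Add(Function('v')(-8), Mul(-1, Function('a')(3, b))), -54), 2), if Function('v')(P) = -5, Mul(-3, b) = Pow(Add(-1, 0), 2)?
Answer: Rational(274576, 81) ≈ 3389.8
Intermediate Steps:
b = Rational(-1, 3) (b = Mul(Rational(-1, 3), Pow(Add(-1, 0), 2)) = Mul(Rational(-1, 3), Pow(-1, 2)) = Mul(Rational(-1, 3), 1) = Rational(-1, 3) ≈ -0.33333)
Function('a')(M, U) = Rational(-7, 9) (Function('a')(M, U) = Mul(Rational(1, 9), -7) = Rational(-7, 9))
Pow(Add(Add(Function('v')(-8), Mul(-1, Function('a')(3, b))), -54), 2) = Pow(Add(Add(-5, Mul(-1, Rational(-7, 9))), -54), 2) = Pow(Add(Add(-5, Rational(7, 9)), -54), 2) = Pow(Add(Rational(-38, 9), -54), 2) = Pow(Rational(-524, 9), 2) = Rational(274576, 81)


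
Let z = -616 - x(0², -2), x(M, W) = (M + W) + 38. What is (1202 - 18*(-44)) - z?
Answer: 2646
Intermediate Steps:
x(M, W) = 38 + M + W
z = -652 (z = -616 - (38 + 0² - 2) = -616 - (38 + 0 - 2) = -616 - 1*36 = -616 - 36 = -652)
(1202 - 18*(-44)) - z = (1202 - 18*(-44)) - 1*(-652) = (1202 + 792) + 652 = 1994 + 652 = 2646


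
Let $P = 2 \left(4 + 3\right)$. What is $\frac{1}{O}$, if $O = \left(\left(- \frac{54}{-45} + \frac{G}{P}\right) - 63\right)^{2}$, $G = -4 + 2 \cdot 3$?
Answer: $\frac{1225}{4656964} \approx 0.00026305$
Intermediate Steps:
$P = 14$ ($P = 2 \cdot 7 = 14$)
$G = 2$ ($G = -4 + 6 = 2$)
$O = \frac{4656964}{1225}$ ($O = \left(\left(- \frac{54}{-45} + \frac{2}{14}\right) - 63\right)^{2} = \left(\left(\left(-54\right) \left(- \frac{1}{45}\right) + 2 \cdot \frac{1}{14}\right) - 63\right)^{2} = \left(\left(\frac{6}{5} + \frac{1}{7}\right) - 63\right)^{2} = \left(\frac{47}{35} - 63\right)^{2} = \left(- \frac{2158}{35}\right)^{2} = \frac{4656964}{1225} \approx 3801.6$)
$\frac{1}{O} = \frac{1}{\frac{4656964}{1225}} = \frac{1225}{4656964}$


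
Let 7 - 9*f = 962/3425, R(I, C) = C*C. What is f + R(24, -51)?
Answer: 8910982/3425 ≈ 2601.7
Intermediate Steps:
R(I, C) = C²
f = 2557/3425 (f = 7/9 - 962/(9*3425) = 7/9 - ⅑*962/3425 = 7/9 - 962/30825 = 2557/3425 ≈ 0.74657)
f + R(24, -51) = 2557/3425 + (-51)² = 2557/3425 + 2601 = 8910982/3425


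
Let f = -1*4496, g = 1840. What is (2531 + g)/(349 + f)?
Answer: -4371/4147 ≈ -1.0540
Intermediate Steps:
f = -4496
(2531 + g)/(349 + f) = (2531 + 1840)/(349 - 4496) = 4371/(-4147) = 4371*(-1/4147) = -4371/4147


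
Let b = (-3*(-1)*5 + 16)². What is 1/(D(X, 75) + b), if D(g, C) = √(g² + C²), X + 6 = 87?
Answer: 961/911335 - 3*√1354/911335 ≈ 0.00093337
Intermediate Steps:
X = 81 (X = -6 + 87 = 81)
D(g, C) = √(C² + g²)
b = 961 (b = (3*5 + 16)² = (15 + 16)² = 31² = 961)
1/(D(X, 75) + b) = 1/(√(75² + 81²) + 961) = 1/(√(5625 + 6561) + 961) = 1/(√12186 + 961) = 1/(3*√1354 + 961) = 1/(961 + 3*√1354)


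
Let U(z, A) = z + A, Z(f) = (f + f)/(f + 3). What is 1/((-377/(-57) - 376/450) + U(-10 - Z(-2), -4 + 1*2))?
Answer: -4275/9497 ≈ -0.45014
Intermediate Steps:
Z(f) = 2*f/(3 + f) (Z(f) = (2*f)/(3 + f) = 2*f/(3 + f))
U(z, A) = A + z
1/((-377/(-57) - 376/450) + U(-10 - Z(-2), -4 + 1*2)) = 1/((-377/(-57) - 376/450) + ((-4 + 1*2) + (-10 - 2*(-2)/(3 - 2)))) = 1/((-377*(-1/57) - 376*1/450) + ((-4 + 2) + (-10 - 2*(-2)/1))) = 1/((377/57 - 188/225) + (-2 + (-10 - 2*(-2)))) = 1/(24703/4275 + (-2 + (-10 - 1*(-4)))) = 1/(24703/4275 + (-2 + (-10 + 4))) = 1/(24703/4275 + (-2 - 6)) = 1/(24703/4275 - 8) = 1/(-9497/4275) = -4275/9497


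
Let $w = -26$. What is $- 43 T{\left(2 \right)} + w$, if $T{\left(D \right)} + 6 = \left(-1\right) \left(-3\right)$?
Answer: $103$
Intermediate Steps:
$T{\left(D \right)} = -3$ ($T{\left(D \right)} = -6 - -3 = -6 + 3 = -3$)
$- 43 T{\left(2 \right)} + w = \left(-43\right) \left(-3\right) - 26 = 129 - 26 = 103$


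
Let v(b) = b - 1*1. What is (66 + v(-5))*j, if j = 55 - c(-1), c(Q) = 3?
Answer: 3120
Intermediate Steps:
v(b) = -1 + b (v(b) = b - 1 = -1 + b)
j = 52 (j = 55 - 1*3 = 55 - 3 = 52)
(66 + v(-5))*j = (66 + (-1 - 5))*52 = (66 - 6)*52 = 60*52 = 3120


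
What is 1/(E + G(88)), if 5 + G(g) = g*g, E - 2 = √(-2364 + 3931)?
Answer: 7741/59921514 - √1567/59921514 ≈ 0.00012853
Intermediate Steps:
E = 2 + √1567 (E = 2 + √(-2364 + 3931) = 2 + √1567 ≈ 41.585)
G(g) = -5 + g² (G(g) = -5 + g*g = -5 + g²)
1/(E + G(88)) = 1/((2 + √1567) + (-5 + 88²)) = 1/((2 + √1567) + (-5 + 7744)) = 1/((2 + √1567) + 7739) = 1/(7741 + √1567)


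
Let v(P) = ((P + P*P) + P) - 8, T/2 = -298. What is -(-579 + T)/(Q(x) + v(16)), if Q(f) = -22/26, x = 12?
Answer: 15275/3629 ≈ 4.2092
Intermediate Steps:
T = -596 (T = 2*(-298) = -596)
v(P) = -8 + P² + 2*P (v(P) = ((P + P²) + P) - 8 = (P² + 2*P) - 8 = -8 + P² + 2*P)
Q(f) = -11/13 (Q(f) = -22*1/26 = -11/13)
-(-579 + T)/(Q(x) + v(16)) = -(-579 - 596)/(-11/13 + (-8 + 16² + 2*16)) = -(-1175)/(-11/13 + (-8 + 256 + 32)) = -(-1175)/(-11/13 + 280) = -(-1175)/3629/13 = -(-1175)*13/3629 = -1*(-15275/3629) = 15275/3629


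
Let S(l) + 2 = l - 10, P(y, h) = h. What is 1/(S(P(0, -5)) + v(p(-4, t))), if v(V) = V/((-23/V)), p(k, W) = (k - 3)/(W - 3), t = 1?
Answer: -92/1613 ≈ -0.057037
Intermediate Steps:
S(l) = -12 + l (S(l) = -2 + (l - 10) = -2 + (-10 + l) = -12 + l)
p(k, W) = (-3 + k)/(-3 + W)
v(V) = -V²/23 (v(V) = V*(-V/23) = -V²/23)
1/(S(P(0, -5)) + v(p(-4, t))) = 1/((-12 - 5) - (-3 - 4)²/(-3 + 1)²/23) = 1/(-17 - (-7/(-2))²/23) = 1/(-17 - (-½*(-7))²/23) = 1/(-17 - (7/2)²/23) = 1/(-17 - 1/23*49/4) = 1/(-17 - 49/92) = 1/(-1613/92) = -92/1613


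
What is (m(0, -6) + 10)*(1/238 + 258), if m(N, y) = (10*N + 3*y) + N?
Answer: -245620/119 ≈ -2064.0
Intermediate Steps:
m(N, y) = 3*y + 11*N (m(N, y) = (3*y + 10*N) + N = 3*y + 11*N)
(m(0, -6) + 10)*(1/238 + 258) = ((3*(-6) + 11*0) + 10)*(1/238 + 258) = ((-18 + 0) + 10)*(1/238 + 258) = (-18 + 10)*(61405/238) = -8*61405/238 = -245620/119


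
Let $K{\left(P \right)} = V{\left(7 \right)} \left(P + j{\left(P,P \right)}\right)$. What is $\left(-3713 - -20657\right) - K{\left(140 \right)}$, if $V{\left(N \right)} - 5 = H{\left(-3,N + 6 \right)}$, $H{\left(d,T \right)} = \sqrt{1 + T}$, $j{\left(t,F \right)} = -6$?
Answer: $16274 - 134 \sqrt{14} \approx 15773.0$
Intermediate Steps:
$V{\left(N \right)} = 5 + \sqrt{7 + N}$ ($V{\left(N \right)} = 5 + \sqrt{1 + \left(N + 6\right)} = 5 + \sqrt{1 + \left(6 + N\right)} = 5 + \sqrt{7 + N}$)
$K{\left(P \right)} = \left(-6 + P\right) \left(5 + \sqrt{14}\right)$ ($K{\left(P \right)} = \left(5 + \sqrt{7 + 7}\right) \left(P - 6\right) = \left(5 + \sqrt{14}\right) \left(-6 + P\right) = \left(-6 + P\right) \left(5 + \sqrt{14}\right)$)
$\left(-3713 - -20657\right) - K{\left(140 \right)} = \left(-3713 - -20657\right) - \left(-6 + 140\right) \left(5 + \sqrt{14}\right) = \left(-3713 + 20657\right) - 134 \left(5 + \sqrt{14}\right) = 16944 - \left(670 + 134 \sqrt{14}\right) = 16274 - 134 \sqrt{14}$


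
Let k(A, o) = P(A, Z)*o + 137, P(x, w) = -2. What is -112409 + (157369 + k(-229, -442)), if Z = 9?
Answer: 45981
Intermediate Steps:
k(A, o) = 137 - 2*o (k(A, o) = -2*o + 137 = 137 - 2*o)
-112409 + (157369 + k(-229, -442)) = -112409 + (157369 + (137 - 2*(-442))) = -112409 + (157369 + (137 + 884)) = -112409 + (157369 + 1021) = -112409 + 158390 = 45981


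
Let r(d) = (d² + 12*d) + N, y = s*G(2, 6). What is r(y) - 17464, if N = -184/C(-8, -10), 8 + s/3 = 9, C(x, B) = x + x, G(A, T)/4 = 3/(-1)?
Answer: -33177/2 ≈ -16589.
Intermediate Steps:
G(A, T) = -12 (G(A, T) = 4*(3/(-1)) = 4*(3*(-1)) = 4*(-3) = -12)
C(x, B) = 2*x
s = 3 (s = -24 + 3*9 = -24 + 27 = 3)
N = 23/2 (N = -184/(2*(-8)) = -184/(-16) = -184*(-1/16) = 23/2 ≈ 11.500)
y = -36 (y = 3*(-12) = -36)
r(d) = 23/2 + d² + 12*d (r(d) = (d² + 12*d) + 23/2 = 23/2 + d² + 12*d)
r(y) - 17464 = (23/2 + (-36)² + 12*(-36)) - 17464 = (23/2 + 1296 - 432) - 17464 = 1751/2 - 17464 = -33177/2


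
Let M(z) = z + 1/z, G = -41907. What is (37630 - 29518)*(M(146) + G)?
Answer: -24729857880/73 ≈ -3.3877e+8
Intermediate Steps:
(37630 - 29518)*(M(146) + G) = (37630 - 29518)*((146 + 1/146) - 41907) = 8112*((146 + 1/146) - 41907) = 8112*(21317/146 - 41907) = 8112*(-6097105/146) = -24729857880/73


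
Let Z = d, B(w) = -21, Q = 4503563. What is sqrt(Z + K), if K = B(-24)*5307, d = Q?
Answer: 2*sqrt(1098029) ≈ 2095.7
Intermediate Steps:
d = 4503563
Z = 4503563
K = -111447 (K = -21*5307 = -111447)
sqrt(Z + K) = sqrt(4503563 - 111447) = sqrt(4392116) = 2*sqrt(1098029)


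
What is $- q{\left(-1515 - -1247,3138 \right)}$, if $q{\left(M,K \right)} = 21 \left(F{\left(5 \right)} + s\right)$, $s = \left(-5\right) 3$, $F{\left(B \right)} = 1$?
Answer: $294$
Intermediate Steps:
$s = -15$
$q{\left(M,K \right)} = -294$ ($q{\left(M,K \right)} = 21 \left(1 - 15\right) = 21 \left(-14\right) = -294$)
$- q{\left(-1515 - -1247,3138 \right)} = \left(-1\right) \left(-294\right) = 294$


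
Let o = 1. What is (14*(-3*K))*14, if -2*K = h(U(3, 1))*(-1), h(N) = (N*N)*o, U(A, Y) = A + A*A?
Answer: -42336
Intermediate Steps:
U(A, Y) = A + A²
h(N) = N² (h(N) = (N*N)*1 = N²*1 = N²)
K = 72 (K = -(3*(1 + 3))²*(-1)/2 = -(3*4)²*(-1)/2 = -12²*(-1)/2 = -72*(-1) = -½*(-144) = 72)
(14*(-3*K))*14 = (14*(-3*72))*14 = (14*(-216))*14 = -3024*14 = -42336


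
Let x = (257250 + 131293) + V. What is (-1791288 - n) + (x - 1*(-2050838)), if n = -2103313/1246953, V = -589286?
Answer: 73331668384/1246953 ≈ 58809.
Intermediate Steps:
x = -200743 (x = (257250 + 131293) - 589286 = 388543 - 589286 = -200743)
n = -2103313/1246953 (n = -2103313*1/1246953 = -2103313/1246953 ≈ -1.6868)
(-1791288 - n) + (x - 1*(-2050838)) = (-1791288 - 1*(-2103313/1246953)) + (-200743 - 1*(-2050838)) = (-1791288 + 2103313/1246953) + (-200743 + 2050838) = -2233649842151/1246953 + 1850095 = 73331668384/1246953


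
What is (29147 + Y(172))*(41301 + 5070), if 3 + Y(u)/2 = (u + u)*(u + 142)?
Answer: 11368917183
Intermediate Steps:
Y(u) = -6 + 4*u*(142 + u) (Y(u) = -6 + 2*((u + u)*(u + 142)) = -6 + 2*((2*u)*(142 + u)) = -6 + 2*(2*u*(142 + u)) = -6 + 4*u*(142 + u))
(29147 + Y(172))*(41301 + 5070) = (29147 + (-6 + 4*172² + 568*172))*(41301 + 5070) = (29147 + (-6 + 4*29584 + 97696))*46371 = (29147 + (-6 + 118336 + 97696))*46371 = (29147 + 216026)*46371 = 245173*46371 = 11368917183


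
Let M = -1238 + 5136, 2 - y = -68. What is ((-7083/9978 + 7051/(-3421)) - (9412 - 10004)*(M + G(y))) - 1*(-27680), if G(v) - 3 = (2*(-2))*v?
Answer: 2245971868195/1034386 ≈ 2.1713e+6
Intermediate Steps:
y = 70 (y = 2 - 1*(-68) = 2 + 68 = 70)
M = 3898
G(v) = 3 - 4*v (G(v) = 3 + (2*(-2))*v = 3 - 4*v)
((-7083/9978 + 7051/(-3421)) - (9412 - 10004)*(M + G(y))) - 1*(-27680) = ((-7083/9978 + 7051/(-3421)) - (9412 - 10004)*(3898 + (3 - 4*70))) - 1*(-27680) = ((-7083*1/9978 + 7051*(-1/3421)) - (-592)*(3898 + (3 - 280))) + 27680 = ((-2361/3326 - 641/311) - (-592)*(3898 - 277)) + 27680 = (-2866237/1034386 - (-592)*3621) + 27680 = (-2866237/1034386 - 1*(-2143632)) + 27680 = (-2866237/1034386 + 2143632) + 27680 = 2217340063715/1034386 + 27680 = 2245971868195/1034386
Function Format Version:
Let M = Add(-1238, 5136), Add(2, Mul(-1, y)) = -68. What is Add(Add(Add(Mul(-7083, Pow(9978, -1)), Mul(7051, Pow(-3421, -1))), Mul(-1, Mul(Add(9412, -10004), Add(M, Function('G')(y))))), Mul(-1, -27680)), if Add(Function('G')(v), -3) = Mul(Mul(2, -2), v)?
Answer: Rational(2245971868195, 1034386) ≈ 2.1713e+6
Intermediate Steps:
y = 70 (y = Add(2, Mul(-1, -68)) = Add(2, 68) = 70)
M = 3898
Function('G')(v) = Add(3, Mul(-4, v)) (Function('G')(v) = Add(3, Mul(Mul(2, -2), v)) = Add(3, Mul(-4, v)))
Add(Add(Add(Mul(-7083, Pow(9978, -1)), Mul(7051, Pow(-3421, -1))), Mul(-1, Mul(Add(9412, -10004), Add(M, Function('G')(y))))), Mul(-1, -27680)) = Add(Add(Add(Mul(-7083, Pow(9978, -1)), Mul(7051, Pow(-3421, -1))), Mul(-1, Mul(Add(9412, -10004), Add(3898, Add(3, Mul(-4, 70)))))), Mul(-1, -27680)) = Add(Add(Add(Mul(-7083, Rational(1, 9978)), Mul(7051, Rational(-1, 3421))), Mul(-1, Mul(-592, Add(3898, Add(3, -280))))), 27680) = Add(Add(Add(Rational(-2361, 3326), Rational(-641, 311)), Mul(-1, Mul(-592, Add(3898, -277)))), 27680) = Add(Add(Rational(-2866237, 1034386), Mul(-1, Mul(-592, 3621))), 27680) = Add(Add(Rational(-2866237, 1034386), Mul(-1, -2143632)), 27680) = Add(Add(Rational(-2866237, 1034386), 2143632), 27680) = Add(Rational(2217340063715, 1034386), 27680) = Rational(2245971868195, 1034386)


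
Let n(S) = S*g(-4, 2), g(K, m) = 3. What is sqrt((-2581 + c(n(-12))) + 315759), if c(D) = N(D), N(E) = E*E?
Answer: sqrt(314474) ≈ 560.78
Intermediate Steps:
N(E) = E**2
n(S) = 3*S (n(S) = S*3 = 3*S)
c(D) = D**2
sqrt((-2581 + c(n(-12))) + 315759) = sqrt((-2581 + (3*(-12))**2) + 315759) = sqrt((-2581 + (-36)**2) + 315759) = sqrt((-2581 + 1296) + 315759) = sqrt(-1285 + 315759) = sqrt(314474)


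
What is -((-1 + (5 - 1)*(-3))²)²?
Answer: -28561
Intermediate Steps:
-((-1 + (5 - 1)*(-3))²)² = -((-1 + 4*(-3))²)² = -((-1 - 12)²)² = -((-13)²)² = -1*169² = -1*28561 = -28561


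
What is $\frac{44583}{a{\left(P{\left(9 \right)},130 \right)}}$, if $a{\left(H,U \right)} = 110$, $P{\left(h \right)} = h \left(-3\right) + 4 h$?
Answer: $\frac{4053}{10} \approx 405.3$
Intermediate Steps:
$P{\left(h \right)} = h$ ($P{\left(h \right)} = - 3 h + 4 h = h$)
$\frac{44583}{a{\left(P{\left(9 \right)},130 \right)}} = \frac{44583}{110} = 44583 \cdot \frac{1}{110} = \frac{4053}{10}$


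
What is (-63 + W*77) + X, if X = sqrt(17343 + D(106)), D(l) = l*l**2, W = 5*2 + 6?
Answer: 1169 + sqrt(1208359) ≈ 2268.3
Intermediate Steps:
W = 16 (W = 10 + 6 = 16)
D(l) = l**3
X = sqrt(1208359) (X = sqrt(17343 + 106**3) = sqrt(17343 + 1191016) = sqrt(1208359) ≈ 1099.3)
(-63 + W*77) + X = (-63 + 16*77) + sqrt(1208359) = (-63 + 1232) + sqrt(1208359) = 1169 + sqrt(1208359)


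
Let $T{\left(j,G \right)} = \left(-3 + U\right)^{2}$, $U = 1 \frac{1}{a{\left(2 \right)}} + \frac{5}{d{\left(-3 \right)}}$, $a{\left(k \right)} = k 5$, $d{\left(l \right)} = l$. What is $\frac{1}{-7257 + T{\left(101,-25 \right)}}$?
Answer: $- \frac{900}{6512531} \approx -0.0001382$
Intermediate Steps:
$a{\left(k \right)} = 5 k$
$U = - \frac{47}{30}$ ($U = 1 \frac{1}{5 \cdot 2} + \frac{5}{-3} = 1 \cdot \frac{1}{10} + 5 \left(- \frac{1}{3}\right) = 1 \cdot \frac{1}{10} - \frac{5}{3} = \frac{1}{10} - \frac{5}{3} = - \frac{47}{30} \approx -1.5667$)
$T{\left(j,G \right)} = \frac{18769}{900}$ ($T{\left(j,G \right)} = \left(-3 - \frac{47}{30}\right)^{2} = \left(- \frac{137}{30}\right)^{2} = \frac{18769}{900}$)
$\frac{1}{-7257 + T{\left(101,-25 \right)}} = \frac{1}{-7257 + \frac{18769}{900}} = \frac{1}{- \frac{6512531}{900}} = - \frac{900}{6512531}$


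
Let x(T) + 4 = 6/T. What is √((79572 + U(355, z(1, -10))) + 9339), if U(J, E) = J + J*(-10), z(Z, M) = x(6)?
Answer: 6*√2381 ≈ 292.77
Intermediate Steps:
x(T) = -4 + 6/T
z(Z, M) = -3 (z(Z, M) = -4 + 6/6 = -4 + 6*(⅙) = -4 + 1 = -3)
U(J, E) = -9*J (U(J, E) = J - 10*J = -9*J)
√((79572 + U(355, z(1, -10))) + 9339) = √((79572 - 9*355) + 9339) = √((79572 - 3195) + 9339) = √(76377 + 9339) = √85716 = 6*√2381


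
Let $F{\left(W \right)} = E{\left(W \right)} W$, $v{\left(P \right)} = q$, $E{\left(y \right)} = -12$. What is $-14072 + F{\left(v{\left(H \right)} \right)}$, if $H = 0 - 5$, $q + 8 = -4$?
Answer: $-13928$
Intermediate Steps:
$q = -12$ ($q = -8 - 4 = -12$)
$H = -5$ ($H = 0 - 5 = -5$)
$v{\left(P \right)} = -12$
$F{\left(W \right)} = - 12 W$
$-14072 + F{\left(v{\left(H \right)} \right)} = -14072 - -144 = -14072 + 144 = -13928$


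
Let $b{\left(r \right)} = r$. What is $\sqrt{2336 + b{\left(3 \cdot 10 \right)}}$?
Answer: $13 \sqrt{14} \approx 48.642$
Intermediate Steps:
$\sqrt{2336 + b{\left(3 \cdot 10 \right)}} = \sqrt{2336 + 3 \cdot 10} = \sqrt{2336 + 30} = \sqrt{2366} = 13 \sqrt{14}$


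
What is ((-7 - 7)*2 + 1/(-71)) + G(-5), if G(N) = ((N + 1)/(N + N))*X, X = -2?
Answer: -10229/355 ≈ -28.814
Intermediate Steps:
G(N) = -(1 + N)/N (G(N) = ((N + 1)/(N + N))*(-2) = ((1 + N)/((2*N)))*(-2) = ((1 + N)*(1/(2*N)))*(-2) = ((1 + N)/(2*N))*(-2) = -(1 + N)/N)
((-7 - 7)*2 + 1/(-71)) + G(-5) = ((-7 - 7)*2 + 1/(-71)) + (-1 - 1*(-5))/(-5) = (-14*2 - 1/71) - (-1 + 5)/5 = (-28 - 1/71) - ⅕*4 = -1989/71 - ⅘ = -10229/355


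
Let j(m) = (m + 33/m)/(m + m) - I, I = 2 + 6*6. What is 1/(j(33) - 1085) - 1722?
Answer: -63786357/37042 ≈ -1722.0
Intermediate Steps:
I = 38 (I = 2 + 36 = 38)
j(m) = -38 + (m + 33/m)/(2*m) (j(m) = (m + 33/m)/(m + m) - 1*38 = (m + 33/m)/((2*m)) - 38 = (m + 33/m)*(1/(2*m)) - 38 = (m + 33/m)/(2*m) - 38 = -38 + (m + 33/m)/(2*m))
1/(j(33) - 1085) - 1722 = 1/((-75/2 + (33/2)/33²) - 1085) - 1722 = 1/((-75/2 + (33/2)*(1/1089)) - 1085) - 1722 = 1/((-75/2 + 1/66) - 1085) - 1722 = 1/(-1237/33 - 1085) - 1722 = 1/(-37042/33) - 1722 = -33/37042 - 1722 = -63786357/37042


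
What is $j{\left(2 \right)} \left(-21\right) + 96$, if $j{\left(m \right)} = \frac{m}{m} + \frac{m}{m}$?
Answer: $54$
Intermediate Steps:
$j{\left(m \right)} = 2$ ($j{\left(m \right)} = 1 + 1 = 2$)
$j{\left(2 \right)} \left(-21\right) + 96 = 2 \left(-21\right) + 96 = -42 + 96 = 54$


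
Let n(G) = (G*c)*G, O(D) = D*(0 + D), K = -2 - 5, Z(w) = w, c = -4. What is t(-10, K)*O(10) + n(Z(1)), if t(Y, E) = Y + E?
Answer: -1704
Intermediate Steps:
K = -7
O(D) = D**2 (O(D) = D*D = D**2)
t(Y, E) = E + Y
n(G) = -4*G**2 (n(G) = (G*(-4))*G = (-4*G)*G = -4*G**2)
t(-10, K)*O(10) + n(Z(1)) = (-7 - 10)*10**2 - 4*1**2 = -17*100 - 4*1 = -1700 - 4 = -1704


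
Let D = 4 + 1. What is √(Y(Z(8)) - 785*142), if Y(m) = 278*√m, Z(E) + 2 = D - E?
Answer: √(-111470 + 278*I*√5) ≈ 0.9309 + 333.87*I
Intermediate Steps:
D = 5
Z(E) = 3 - E (Z(E) = -2 + (5 - E) = 3 - E)
√(Y(Z(8)) - 785*142) = √(278*√(3 - 1*8) - 785*142) = √(278*√(3 - 8) - 111470) = √(278*√(-5) - 111470) = √(278*(I*√5) - 111470) = √(278*I*√5 - 111470) = √(-111470 + 278*I*√5)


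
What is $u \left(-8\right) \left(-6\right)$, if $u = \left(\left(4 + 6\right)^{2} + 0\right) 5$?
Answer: $24000$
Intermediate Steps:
$u = 500$ ($u = \left(10^{2} + 0\right) 5 = \left(100 + 0\right) 5 = 100 \cdot 5 = 500$)
$u \left(-8\right) \left(-6\right) = 500 \left(-8\right) \left(-6\right) = \left(-4000\right) \left(-6\right) = 24000$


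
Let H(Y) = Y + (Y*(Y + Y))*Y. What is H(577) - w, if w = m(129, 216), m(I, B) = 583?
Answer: 384200060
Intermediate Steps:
w = 583
H(Y) = Y + 2*Y³ (H(Y) = Y + (Y*(2*Y))*Y = Y + (2*Y²)*Y = Y + 2*Y³)
H(577) - w = (577 + 2*577³) - 1*583 = (577 + 2*192100033) - 583 = (577 + 384200066) - 583 = 384200643 - 583 = 384200060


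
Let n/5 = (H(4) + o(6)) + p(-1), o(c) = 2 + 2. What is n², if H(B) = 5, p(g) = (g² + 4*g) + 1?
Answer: 1225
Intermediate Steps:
o(c) = 4
p(g) = 1 + g² + 4*g
n = 35 (n = 5*((5 + 4) + (1 + (-1)² + 4*(-1))) = 5*(9 + (1 + 1 - 4)) = 5*(9 - 2) = 5*7 = 35)
n² = 35² = 1225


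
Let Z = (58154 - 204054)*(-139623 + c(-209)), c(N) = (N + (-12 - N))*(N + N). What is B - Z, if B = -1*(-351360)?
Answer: -19638809940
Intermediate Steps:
c(N) = -24*N
B = 351360
Z = 19639161300 (Z = (58154 - 204054)*(-139623 - 24*(-209)) = -145900*(-139623 + 5016) = -145900*(-134607) = 19639161300)
B - Z = 351360 - 1*19639161300 = 351360 - 19639161300 = -19638809940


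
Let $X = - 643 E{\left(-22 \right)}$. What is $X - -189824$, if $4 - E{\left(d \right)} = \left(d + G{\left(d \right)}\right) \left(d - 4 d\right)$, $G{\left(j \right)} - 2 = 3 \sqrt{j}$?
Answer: $-661508 + 127314 i \sqrt{22} \approx -6.6151 \cdot 10^{5} + 5.9716 \cdot 10^{5} i$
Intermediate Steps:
$G{\left(j \right)} = 2 + 3 \sqrt{j}$
$E{\left(d \right)} = 4 + 3 d \left(2 + d + 3 \sqrt{d}\right)$ ($E{\left(d \right)} = 4 - \left(d + \left(2 + 3 \sqrt{d}\right)\right) \left(d - 4 d\right) = 4 - \left(2 + d + 3 \sqrt{d}\right) \left(- 3 d\right) = 4 - - 3 d \left(2 + d + 3 \sqrt{d}\right) = 4 + 3 d \left(2 + d + 3 \sqrt{d}\right)$)
$X = -851332 + 127314 i \sqrt{22}$ ($X = - 643 \left(4 + 3 \left(-22\right)^{2} + 6 \left(-22\right) + 9 \left(-22\right)^{\frac{3}{2}}\right) = - 643 \left(4 + 3 \cdot 484 - 132 + 9 \left(- 22 i \sqrt{22}\right)\right) = - 643 \left(4 + 1452 - 132 - 198 i \sqrt{22}\right) = - 643 \left(1324 - 198 i \sqrt{22}\right) = -851332 + 127314 i \sqrt{22} \approx -8.5133 \cdot 10^{5} + 5.9716 \cdot 10^{5} i$)
$X - -189824 = \left(-851332 + 127314 i \sqrt{22}\right) - -189824 = \left(-851332 + 127314 i \sqrt{22}\right) + 189824 = -661508 + 127314 i \sqrt{22}$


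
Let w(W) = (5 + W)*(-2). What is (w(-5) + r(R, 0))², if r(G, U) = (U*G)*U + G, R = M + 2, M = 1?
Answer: 9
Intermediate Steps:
R = 3 (R = 1 + 2 = 3)
w(W) = -10 - 2*W
r(G, U) = G + G*U² (r(G, U) = (G*U)*U + G = G*U² + G = G + G*U²)
(w(-5) + r(R, 0))² = ((-10 - 2*(-5)) + 3*(1 + 0²))² = ((-10 + 10) + 3*(1 + 0))² = (0 + 3*1)² = (0 + 3)² = 3² = 9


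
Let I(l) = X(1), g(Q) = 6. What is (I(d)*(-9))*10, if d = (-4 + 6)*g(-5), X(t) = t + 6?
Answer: -630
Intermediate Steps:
X(t) = 6 + t
d = 12 (d = (-4 + 6)*6 = 2*6 = 12)
I(l) = 7 (I(l) = 6 + 1 = 7)
(I(d)*(-9))*10 = (7*(-9))*10 = -63*10 = -630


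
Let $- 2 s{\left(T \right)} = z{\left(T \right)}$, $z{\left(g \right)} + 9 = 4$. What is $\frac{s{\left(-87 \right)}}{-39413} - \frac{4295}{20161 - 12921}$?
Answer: $- \frac{33859387}{57070024} \approx -0.5933$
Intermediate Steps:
$z{\left(g \right)} = -5$ ($z{\left(g \right)} = -9 + 4 = -5$)
$s{\left(T \right)} = \frac{5}{2}$ ($s{\left(T \right)} = \left(- \frac{1}{2}\right) \left(-5\right) = \frac{5}{2}$)
$\frac{s{\left(-87 \right)}}{-39413} - \frac{4295}{20161 - 12921} = \frac{5}{2 \left(-39413\right)} - \frac{4295}{20161 - 12921} = \frac{5}{2} \left(- \frac{1}{39413}\right) - \frac{4295}{20161 - 12921} = - \frac{5}{78826} - \frac{4295}{7240} = - \frac{5}{78826} - \frac{859}{1448} = - \frac{33859387}{57070024}$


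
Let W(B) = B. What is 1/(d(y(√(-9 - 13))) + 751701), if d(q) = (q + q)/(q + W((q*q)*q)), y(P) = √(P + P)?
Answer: (√2 + 4*I*√11)/(751703*√2 + 3006804*I*√11) ≈ 1.3303e-6 + 3.7315e-13*I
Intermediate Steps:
y(P) = √2*√P (y(P) = √(2*P) = √2*√P)
d(q) = 2*q/(q + q³) (d(q) = (q + q)/(q + (q*q)*q) = (2*q)/(q + q²*q) = (2*q)/(q + q³) = 2*q/(q + q³))
1/(d(y(√(-9 - 13))) + 751701) = 1/(2/(1 + (√2*√(√(-9 - 13)))²) + 751701) = 1/(2/(1 + (√2*√(√(-22)))²) + 751701) = 1/(2/(1 + (√2*√(I*√22))²) + 751701) = 1/(2/(1 + (√2*(22^(¼)*√I))²) + 751701) = 1/(2/(1 + (2^(¾)*11^(¼)*√I)²) + 751701) = 1/(2/(1 + 2*I*√22) + 751701) = 1/(751701 + 2/(1 + 2*I*√22))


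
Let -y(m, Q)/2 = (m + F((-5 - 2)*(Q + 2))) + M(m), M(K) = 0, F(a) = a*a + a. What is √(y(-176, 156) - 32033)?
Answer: I*√2475941 ≈ 1573.5*I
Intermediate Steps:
F(a) = a + a² (F(a) = a² + a = a + a²)
y(m, Q) = -2*m - 2*(-14 - 7*Q)*(-13 - 7*Q) (y(m, Q) = -2*((m + ((-5 - 2)*(Q + 2))*(1 + (-5 - 2)*(Q + 2))) + 0) = -2*((m + (-7*(2 + Q))*(1 - 7*(2 + Q))) + 0) = -2*((m + (-14 - 7*Q)*(1 + (-14 - 7*Q))) + 0) = -2*((m + (-14 - 7*Q)*(-13 - 7*Q)) + 0) = -2*(m + (-14 - 7*Q)*(-13 - 7*Q)) = -2*m - 2*(-14 - 7*Q)*(-13 - 7*Q))
√(y(-176, 156) - 32033) = √((-2*(-176) - 14*(2 + 156)*(13 + 7*156)) - 32033) = √((352 - 14*158*(13 + 1092)) - 32033) = √((352 - 14*158*1105) - 32033) = √((352 - 2444260) - 32033) = √(-2443908 - 32033) = √(-2475941) = I*√2475941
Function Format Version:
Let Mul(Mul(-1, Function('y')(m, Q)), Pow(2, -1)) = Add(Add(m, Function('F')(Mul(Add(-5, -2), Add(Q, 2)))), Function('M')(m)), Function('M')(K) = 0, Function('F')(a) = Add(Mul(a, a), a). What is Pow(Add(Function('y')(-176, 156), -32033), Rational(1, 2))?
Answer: Mul(I, Pow(2475941, Rational(1, 2))) ≈ Mul(1573.5, I)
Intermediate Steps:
Function('F')(a) = Add(a, Pow(a, 2)) (Function('F')(a) = Add(Pow(a, 2), a) = Add(a, Pow(a, 2)))
Function('y')(m, Q) = Add(Mul(-2, m), Mul(-2, Add(-14, Mul(-7, Q)), Add(-13, Mul(-7, Q)))) (Function('y')(m, Q) = Mul(-2, Add(Add(m, Mul(Mul(Add(-5, -2), Add(Q, 2)), Add(1, Mul(Add(-5, -2), Add(Q, 2))))), 0)) = Mul(-2, Add(Add(m, Mul(Mul(-7, Add(2, Q)), Add(1, Mul(-7, Add(2, Q))))), 0)) = Mul(-2, Add(Add(m, Mul(Add(-14, Mul(-7, Q)), Add(1, Add(-14, Mul(-7, Q))))), 0)) = Mul(-2, Add(Add(m, Mul(Add(-14, Mul(-7, Q)), Add(-13, Mul(-7, Q)))), 0)) = Mul(-2, Add(m, Mul(Add(-14, Mul(-7, Q)), Add(-13, Mul(-7, Q))))) = Add(Mul(-2, m), Mul(-2, Add(-14, Mul(-7, Q)), Add(-13, Mul(-7, Q)))))
Pow(Add(Function('y')(-176, 156), -32033), Rational(1, 2)) = Pow(Add(Add(Mul(-2, -176), Mul(-14, Add(2, 156), Add(13, Mul(7, 156)))), -32033), Rational(1, 2)) = Pow(Add(Add(352, Mul(-14, 158, Add(13, 1092))), -32033), Rational(1, 2)) = Pow(Add(Add(352, Mul(-14, 158, 1105)), -32033), Rational(1, 2)) = Pow(Add(Add(352, -2444260), -32033), Rational(1, 2)) = Pow(Add(-2443908, -32033), Rational(1, 2)) = Pow(-2475941, Rational(1, 2)) = Mul(I, Pow(2475941, Rational(1, 2)))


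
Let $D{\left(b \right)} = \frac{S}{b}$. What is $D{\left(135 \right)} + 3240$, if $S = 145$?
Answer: $\frac{87509}{27} \approx 3241.1$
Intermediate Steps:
$D{\left(b \right)} = \frac{145}{b}$
$D{\left(135 \right)} + 3240 = \frac{145}{135} + 3240 = 145 \cdot \frac{1}{135} + 3240 = \frac{29}{27} + 3240 = \frac{87509}{27}$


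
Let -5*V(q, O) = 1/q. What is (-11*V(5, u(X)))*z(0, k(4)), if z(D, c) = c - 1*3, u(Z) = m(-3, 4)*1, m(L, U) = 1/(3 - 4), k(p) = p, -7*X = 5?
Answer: 11/25 ≈ 0.44000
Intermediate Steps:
X = -5/7 (X = -⅐*5 = -5/7 ≈ -0.71429)
m(L, U) = -1 (m(L, U) = 1/(-1) = -1)
u(Z) = -1 (u(Z) = -1*1 = -1)
V(q, O) = -1/(5*q)
z(D, c) = -3 + c (z(D, c) = c - 3 = -3 + c)
(-11*V(5, u(X)))*z(0, k(4)) = (-(-11)/(5*5))*(-3 + 4) = -(-11)/(5*5)*1 = -11*(-1/25)*1 = (11/25)*1 = 11/25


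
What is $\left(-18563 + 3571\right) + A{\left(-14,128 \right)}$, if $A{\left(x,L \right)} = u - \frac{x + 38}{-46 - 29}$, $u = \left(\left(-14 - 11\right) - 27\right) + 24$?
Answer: $- \frac{375492}{25} \approx -15020.0$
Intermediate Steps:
$u = -28$ ($u = \left(-25 - 27\right) + 24 = -52 + 24 = -28$)
$A{\left(x,L \right)} = - \frac{2062}{75} + \frac{x}{75}$ ($A{\left(x,L \right)} = -28 - \frac{x + 38}{-46 - 29} = -28 - \frac{38 + x}{-75} = -28 - \left(38 + x\right) \left(- \frac{1}{75}\right) = -28 - \left(- \frac{38}{75} - \frac{x}{75}\right) = -28 + \left(\frac{38}{75} + \frac{x}{75}\right) = - \frac{2062}{75} + \frac{x}{75}$)
$\left(-18563 + 3571\right) + A{\left(-14,128 \right)} = \left(-18563 + 3571\right) + \left(- \frac{2062}{75} + \frac{1}{75} \left(-14\right)\right) = -14992 - \frac{692}{25} = - \frac{375492}{25}$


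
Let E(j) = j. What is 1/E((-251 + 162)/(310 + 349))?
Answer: -659/89 ≈ -7.4045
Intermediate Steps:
1/E((-251 + 162)/(310 + 349)) = 1/((-251 + 162)/(310 + 349)) = 1/(-89/659) = -659/89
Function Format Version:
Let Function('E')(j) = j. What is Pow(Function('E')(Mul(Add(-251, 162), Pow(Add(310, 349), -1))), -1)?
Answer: Rational(-659, 89) ≈ -7.4045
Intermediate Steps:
Pow(Function('E')(Mul(Add(-251, 162), Pow(Add(310, 349), -1))), -1) = Pow(Mul(Add(-251, 162), Pow(Add(310, 349), -1)), -1) = Pow(Mul(-89, Pow(659, -1)), -1) = Pow(Mul(-89, Rational(1, 659)), -1) = Pow(Rational(-89, 659), -1) = Rational(-659, 89)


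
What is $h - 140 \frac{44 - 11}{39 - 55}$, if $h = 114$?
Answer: $\frac{1611}{4} \approx 402.75$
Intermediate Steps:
$h - 140 \frac{44 - 11}{39 - 55} = 114 - 140 \frac{44 - 11}{39 - 55} = 114 - 140 \frac{33}{-16} = 114 - 140 \cdot 33 \left(- \frac{1}{16}\right) = 114 - - \frac{1155}{4} = 114 + \frac{1155}{4} = \frac{1611}{4}$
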